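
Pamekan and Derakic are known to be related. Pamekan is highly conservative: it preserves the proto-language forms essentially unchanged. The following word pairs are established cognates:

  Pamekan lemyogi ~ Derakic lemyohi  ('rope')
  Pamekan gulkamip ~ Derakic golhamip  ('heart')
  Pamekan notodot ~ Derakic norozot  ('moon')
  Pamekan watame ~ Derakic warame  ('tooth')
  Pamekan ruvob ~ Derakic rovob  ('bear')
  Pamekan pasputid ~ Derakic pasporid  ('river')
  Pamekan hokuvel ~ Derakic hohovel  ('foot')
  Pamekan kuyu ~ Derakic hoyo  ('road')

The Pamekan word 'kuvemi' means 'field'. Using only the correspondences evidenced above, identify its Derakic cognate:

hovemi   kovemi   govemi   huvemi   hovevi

hovemi

kuyu ~ hoyo — Pamekan k corresponds to Derakic h word-initially before a back vowel.
ruvob ~ rovob, hokuvel ~ hohovel — Pamekan u corresponds to Derakic o after a consonant, before a labial obstruent.
Applying these to Pamekan 'kuvemi':
  kuvemi → huvemi   (k→h word-initially before a back vowel)
  huvemi → hovemi   (u→o after a consonant, before a labial obstruent)
So the Derakic cognate is 'hovemi'.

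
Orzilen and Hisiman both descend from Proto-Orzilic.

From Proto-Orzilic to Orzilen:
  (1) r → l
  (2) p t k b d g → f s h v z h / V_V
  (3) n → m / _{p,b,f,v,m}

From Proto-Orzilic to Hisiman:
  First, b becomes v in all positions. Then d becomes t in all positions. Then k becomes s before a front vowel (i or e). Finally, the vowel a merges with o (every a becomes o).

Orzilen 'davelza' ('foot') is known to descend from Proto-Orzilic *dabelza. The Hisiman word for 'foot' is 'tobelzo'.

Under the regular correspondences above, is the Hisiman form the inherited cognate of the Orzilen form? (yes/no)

Derive the expected Hisiman reflex of *dabelza:
Hisiman: start from *dabelza.
  rule 1 (unconditioned shift): dabelza → davelza
  rule 2 (unconditioned shift): davelza → tavelza
  rule 3: no change — tavelza
  rule 4 (vowel merger): tavelza → tovelzo
  ⇒ Hisiman tovelzo
The regular Hisiman reflex would be 'tovelzo', but the attested form is 'tobelzo'. The correspondence is irregular, so they are not cognates (the Hisiman form has a different source).

no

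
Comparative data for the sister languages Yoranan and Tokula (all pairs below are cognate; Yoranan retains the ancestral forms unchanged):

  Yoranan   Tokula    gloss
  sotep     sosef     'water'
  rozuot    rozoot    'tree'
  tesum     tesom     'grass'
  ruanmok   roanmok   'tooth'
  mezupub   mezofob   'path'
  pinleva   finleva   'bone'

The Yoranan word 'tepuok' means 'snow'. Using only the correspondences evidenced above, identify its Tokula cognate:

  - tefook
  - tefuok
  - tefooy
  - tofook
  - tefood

mezupub ~ mezofob — Yoranan p corresponds to Tokula f between vowels (before a back vowel).
rozuot ~ rozoot — Yoranan u corresponds to Tokula o after a consonant, before a back vowel.
Applying these to Yoranan 'tepuok':
  tepuok → tefuok   (p→f between vowels (before a back vowel))
  tefuok → tefook   (u→o after a consonant, before a back vowel)
So the Tokula cognate is 'tefook'.

tefook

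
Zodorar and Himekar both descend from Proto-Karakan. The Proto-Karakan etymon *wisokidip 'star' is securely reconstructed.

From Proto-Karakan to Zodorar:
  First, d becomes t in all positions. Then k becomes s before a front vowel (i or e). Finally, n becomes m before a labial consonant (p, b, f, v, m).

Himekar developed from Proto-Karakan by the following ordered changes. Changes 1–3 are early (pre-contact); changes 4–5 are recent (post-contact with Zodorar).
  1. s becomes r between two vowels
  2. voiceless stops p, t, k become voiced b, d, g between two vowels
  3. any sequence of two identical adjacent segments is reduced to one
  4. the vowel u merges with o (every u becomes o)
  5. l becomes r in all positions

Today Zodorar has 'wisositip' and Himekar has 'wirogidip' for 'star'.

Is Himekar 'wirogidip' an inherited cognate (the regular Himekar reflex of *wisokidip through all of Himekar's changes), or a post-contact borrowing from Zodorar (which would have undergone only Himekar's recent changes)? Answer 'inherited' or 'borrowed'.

If inherited, *wisokidip would pass through all of Himekar's changes:
Himekar: *wisokidip > wirokidip > wirogidip  (by rhotacism, intervocalic voicing)
If borrowed from Zodorar 'wisositip' after the early changes, it would undergo only the recent ones:
  rule 4 (vowel merger): no change (wisositip)
  rule 5 (unconditioned shift): no change (wisositip)
  ⇒ as a loan: wisositip
Himekar 'wirogidip' matches the inherited outcome exactly, so it is an inherited cognate, not a loan.

inherited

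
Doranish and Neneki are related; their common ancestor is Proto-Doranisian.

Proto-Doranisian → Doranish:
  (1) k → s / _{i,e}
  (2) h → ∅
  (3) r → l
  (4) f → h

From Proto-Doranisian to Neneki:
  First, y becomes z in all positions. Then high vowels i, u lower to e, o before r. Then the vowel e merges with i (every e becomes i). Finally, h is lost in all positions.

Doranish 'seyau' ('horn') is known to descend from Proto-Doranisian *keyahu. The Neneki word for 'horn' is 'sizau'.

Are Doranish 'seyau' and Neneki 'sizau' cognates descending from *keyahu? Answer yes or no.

no

Derive the expected Neneki reflex of *keyahu:
Neneki: *keyahu
  keyahu → kezahu   [unconditioned shift]
  kezahu (rule 2 does not apply)
  kezahu → kizahu   [vowel merger]
  kizahu → kizau   [h-loss]
  giving Neneki kizau.
The regular Neneki reflex would be 'kizau', but the attested form is 'sizau'. The correspondence is irregular, so they are not cognates (the Neneki form has a different source).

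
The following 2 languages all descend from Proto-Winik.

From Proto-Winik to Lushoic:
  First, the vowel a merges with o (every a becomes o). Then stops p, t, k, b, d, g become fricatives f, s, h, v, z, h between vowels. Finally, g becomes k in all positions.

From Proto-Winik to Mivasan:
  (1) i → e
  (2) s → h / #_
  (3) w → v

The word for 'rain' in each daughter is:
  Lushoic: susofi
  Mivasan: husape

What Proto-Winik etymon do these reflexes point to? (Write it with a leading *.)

*susapi

Position 6: Lushoic has i, Mivasan has e. Lushoic preserves i here (none of its changes turn any other segment into i), so the proto-segment is *i.
Position 1: Lushoic has s, Mivasan has h. Taking the neighbouring segments as reconstructed: Lushoic s can only go back to *s; Mivasan h could go back to *s or *h — the one source consistent with every daughter is *s.
Verify the candidate proto-form against each daughter:
Lushoic: *susapi > susopi > susofi  (by vowel merger, intervocalic lenition)
Mivasan: *susapi
  susapi → susape   [vowel merger]
  susape → husape   [debuccalisation]
  husape (rule 3 does not apply)
  giving Mivasan husape.
Only *susapi yields all of Lushoic susofi, Mivasan husape.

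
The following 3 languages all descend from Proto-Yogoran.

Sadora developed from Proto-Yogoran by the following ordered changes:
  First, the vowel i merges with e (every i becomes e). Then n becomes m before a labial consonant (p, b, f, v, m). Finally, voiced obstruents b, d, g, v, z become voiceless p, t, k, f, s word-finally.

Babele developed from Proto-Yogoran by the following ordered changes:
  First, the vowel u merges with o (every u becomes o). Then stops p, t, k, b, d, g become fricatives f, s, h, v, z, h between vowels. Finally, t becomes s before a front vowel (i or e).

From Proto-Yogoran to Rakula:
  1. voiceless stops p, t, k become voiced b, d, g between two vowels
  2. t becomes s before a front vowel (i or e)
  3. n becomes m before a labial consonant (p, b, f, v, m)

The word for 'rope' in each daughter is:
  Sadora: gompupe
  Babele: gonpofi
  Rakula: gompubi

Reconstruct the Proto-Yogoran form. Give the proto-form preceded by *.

*gonpupi

Position 7: Sadora has e, Babele has i, Rakula has i. Babele preserves i here (none of its changes turn any other segment into i), so the proto-segment is *i.
Position 6: Sadora has p, Babele has f, Rakula has b. Taking the neighbouring segments as reconstructed: Sadora p can only go back to *p; Babele f could go back to *p or *f; Rakula b could go back to *p or *b — the one source consistent with every daughter is *p.
This points to *gonpupi. Verify forward in each daughter:
Sadora: *gonpupi > gonpupe > gompupe  (by vowel merger, nasal place assimilation)
Babele: *gonpupi
  gonpupi → gonpopi   [vowel merger]
  gonpopi → gonpofi   [intervocalic lenition]
  gonpofi (rule 3 does not apply)
  giving Babele gonpofi.
Rakula: *gonpupi > gonpubi > gompubi  (by intervocalic voicing, nasal place assimilation)
No other proto-form is consistent with every reflex, so the reconstruction is *gonpupi.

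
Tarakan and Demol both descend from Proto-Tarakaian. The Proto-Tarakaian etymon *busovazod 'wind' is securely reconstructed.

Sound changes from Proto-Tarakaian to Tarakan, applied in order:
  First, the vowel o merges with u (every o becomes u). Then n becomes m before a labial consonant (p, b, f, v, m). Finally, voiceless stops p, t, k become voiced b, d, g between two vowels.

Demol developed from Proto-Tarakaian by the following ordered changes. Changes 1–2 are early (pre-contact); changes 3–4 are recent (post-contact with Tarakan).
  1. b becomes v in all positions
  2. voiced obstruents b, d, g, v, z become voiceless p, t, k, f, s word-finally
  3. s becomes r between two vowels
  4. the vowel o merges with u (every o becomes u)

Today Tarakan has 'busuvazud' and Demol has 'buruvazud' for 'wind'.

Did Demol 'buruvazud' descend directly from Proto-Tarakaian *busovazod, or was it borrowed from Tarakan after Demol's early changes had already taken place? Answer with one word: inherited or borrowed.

If inherited, *busovazod would pass through all of Demol's changes:
Demol: *busovazod
  busovazod → vusovazod   [unconditioned shift]
  vusovazod → vusovazot   [final devoicing]
  vusovazot → vurovazot   [rhotacism]
  vurovazot → vuruvazut   [vowel merger]
  giving Demol vuruvazut.
If borrowed from Tarakan 'busuvazud' after the early changes, it would undergo only the recent ones:
  rule 3 (rhotacism): busuvazud → buruvazud
  rule 4 (vowel merger): no change (buruvazud)
  ⇒ as a loan: buruvazud
Demol 'buruvazud' matches the loan outcome 'buruvazud', not the inherited 'vuruvazut' — it skipped the early Demol changes, so it was borrowed from Tarakan.

borrowed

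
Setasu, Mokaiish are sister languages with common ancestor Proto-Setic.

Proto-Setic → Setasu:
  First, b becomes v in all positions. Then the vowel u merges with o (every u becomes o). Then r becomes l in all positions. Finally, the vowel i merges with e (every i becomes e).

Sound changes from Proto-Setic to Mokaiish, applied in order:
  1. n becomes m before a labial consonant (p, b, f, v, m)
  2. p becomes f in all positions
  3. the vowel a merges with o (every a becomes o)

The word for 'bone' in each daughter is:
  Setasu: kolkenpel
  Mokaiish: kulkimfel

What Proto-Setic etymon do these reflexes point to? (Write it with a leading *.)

Position 2: Setasu has o, Mokaiish has u. Mokaiish preserves u here (none of its changes turn any other segment into u), so the proto-segment is *u.
Position 5: Setasu has e, Mokaiish has i. Mokaiish preserves i here (none of its changes turn any other segment into i), so the proto-segment is *i.
Position 7: Setasu has p, Mokaiish has f. Setasu preserves p here (none of its changes turn any other segment into p), so the proto-segment is *p.
This points to *kulkinpel. Verify forward in each daughter:
Setasu: *kulkinpel
  kulkinpel (rule 1 does not apply)
  kulkinpel → kolkinpel   [vowel merger]
  kolkinpel (rule 3 does not apply)
  kolkinpel → kolkenpel   [vowel merger]
  giving Setasu kolkenpel.
Mokaiish: start from *kulkinpel.
  rule 1 (nasal place assimilation): kulkinpel → kulkimpel
  rule 2 (unconditioned shift): kulkimpel → kulkimfel
  rule 3: no change — kulkimfel
  ⇒ Mokaiish kulkimfel
Only *kulkinpel yields all of Setasu kolkenpel, Mokaiish kulkimfel.

*kulkinpel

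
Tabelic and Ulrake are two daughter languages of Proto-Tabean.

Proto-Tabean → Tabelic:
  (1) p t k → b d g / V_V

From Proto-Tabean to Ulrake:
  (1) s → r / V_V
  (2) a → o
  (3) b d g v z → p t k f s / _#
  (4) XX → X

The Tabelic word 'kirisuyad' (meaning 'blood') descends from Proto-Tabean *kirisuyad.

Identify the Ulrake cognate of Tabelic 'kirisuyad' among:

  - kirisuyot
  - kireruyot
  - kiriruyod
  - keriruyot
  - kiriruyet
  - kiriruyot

Ulrake: start from *kirisuyad.
  rule 1 (rhotacism): kirisuyad → kiriruyad
  rule 2 (vowel merger): kiriruyad → kiriruyod
  rule 3 (final devoicing): kiriruyod → kiriruyot
  rule 4: no change — kiriruyot
  ⇒ Ulrake kiriruyot

kiriruyot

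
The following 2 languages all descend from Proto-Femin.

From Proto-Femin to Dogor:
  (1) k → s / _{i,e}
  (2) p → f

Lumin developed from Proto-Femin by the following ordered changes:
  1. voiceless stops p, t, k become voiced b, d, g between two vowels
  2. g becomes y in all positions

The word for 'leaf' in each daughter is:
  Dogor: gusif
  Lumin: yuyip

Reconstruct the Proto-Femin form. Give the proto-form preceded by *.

*gukip

Position 5: Dogor has f, Lumin has p. Lumin preserves p here (none of its changes turn any other segment into p), so the proto-segment is *p.
Position 1: Dogor has g, Lumin has y. Dogor preserves g here (none of its changes turn any other segment into g), so the proto-segment is *g.
Continuing position by position gives *gukip; check it forward:
Dogor: *gukip > gusip > gusif  (by palatalisation, unconditioned shift)
Lumin: start from *gukip.
  rule 1 (intervocalic voicing): gukip → gugip
  rule 2 (unconditioned shift): gugip → yuyip
  ⇒ Lumin yuyip
No other proto-form is consistent with every reflex, so the reconstruction is *gukip.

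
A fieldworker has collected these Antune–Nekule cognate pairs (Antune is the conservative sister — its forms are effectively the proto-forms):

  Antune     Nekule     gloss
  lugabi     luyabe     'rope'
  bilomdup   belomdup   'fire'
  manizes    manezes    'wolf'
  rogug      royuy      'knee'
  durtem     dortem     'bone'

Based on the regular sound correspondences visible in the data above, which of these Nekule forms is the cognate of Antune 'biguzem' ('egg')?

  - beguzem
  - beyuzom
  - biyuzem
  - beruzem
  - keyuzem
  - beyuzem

beyuzem

bilomdup ~ belomdup, manizes ~ manezes — Antune i corresponds to Nekule e after a consonant, before a consonant other than r, m, n, p, b, f, v.
rogug ~ royuy — Antune g corresponds to Nekule y between vowels (before a back vowel).
Applying these to Antune 'biguzem':
  biguzem → beguzem   (i→e after a consonant, before a consonant other than r, m, n, p, b, f, v)
  beguzem → beyuzem   (g→y between vowels (before a back vowel))
So the Nekule cognate is 'beyuzem'.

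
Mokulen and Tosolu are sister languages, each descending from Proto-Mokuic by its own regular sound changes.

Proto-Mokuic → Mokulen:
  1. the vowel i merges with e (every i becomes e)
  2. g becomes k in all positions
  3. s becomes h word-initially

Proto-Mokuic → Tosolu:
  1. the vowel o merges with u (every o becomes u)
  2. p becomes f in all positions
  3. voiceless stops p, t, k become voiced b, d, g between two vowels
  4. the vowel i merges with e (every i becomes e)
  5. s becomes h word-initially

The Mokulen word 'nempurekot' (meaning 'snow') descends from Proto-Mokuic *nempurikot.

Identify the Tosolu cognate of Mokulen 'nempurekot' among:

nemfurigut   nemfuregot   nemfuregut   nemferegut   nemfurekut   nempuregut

nemfuregut

Tosolu: start from *nempurikot.
  rule 1 (vowel merger): nempurikot → nempurikut
  rule 2 (unconditioned shift): nempurikut → nemfurikut
  rule 3 (intervocalic voicing): nemfurikut → nemfurigut
  rule 4 (vowel merger): nemfurigut → nemfuregut
  rule 5: no change — nemfuregut
  ⇒ Tosolu nemfuregut
The other candidates each miss or misapply at least one Tosolu change.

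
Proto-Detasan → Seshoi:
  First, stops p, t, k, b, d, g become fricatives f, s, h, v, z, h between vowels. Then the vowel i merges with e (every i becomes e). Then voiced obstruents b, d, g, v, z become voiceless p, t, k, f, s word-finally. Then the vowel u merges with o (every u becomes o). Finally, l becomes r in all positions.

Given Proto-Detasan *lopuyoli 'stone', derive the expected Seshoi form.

rofoyore

Seshoi: *lopuyoli
  lopuyoli → lofuyoli   [intervocalic lenition]
  lofuyoli → lofuyole   [vowel merger]
  lofuyole (rule 3 does not apply)
  lofuyole → lofoyole   [vowel merger]
  lofoyole → rofoyore   [unconditioned shift]
  giving Seshoi rofoyore.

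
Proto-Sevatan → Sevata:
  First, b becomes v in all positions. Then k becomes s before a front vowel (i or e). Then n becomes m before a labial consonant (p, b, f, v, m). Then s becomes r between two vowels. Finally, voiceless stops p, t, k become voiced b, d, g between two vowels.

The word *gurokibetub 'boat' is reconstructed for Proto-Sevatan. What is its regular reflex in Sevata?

Sevata: *gurokibetub
  gurokibetub → gurokivetuv   [unconditioned shift]
  gurokivetuv → gurosivetuv   [palatalisation]
  gurosivetuv (rule 3 does not apply)
  gurosivetuv → gurorivetuv   [rhotacism]
  gurorivetuv → guroriveduv   [intervocalic voicing]
  giving Sevata guroriveduv.

guroriveduv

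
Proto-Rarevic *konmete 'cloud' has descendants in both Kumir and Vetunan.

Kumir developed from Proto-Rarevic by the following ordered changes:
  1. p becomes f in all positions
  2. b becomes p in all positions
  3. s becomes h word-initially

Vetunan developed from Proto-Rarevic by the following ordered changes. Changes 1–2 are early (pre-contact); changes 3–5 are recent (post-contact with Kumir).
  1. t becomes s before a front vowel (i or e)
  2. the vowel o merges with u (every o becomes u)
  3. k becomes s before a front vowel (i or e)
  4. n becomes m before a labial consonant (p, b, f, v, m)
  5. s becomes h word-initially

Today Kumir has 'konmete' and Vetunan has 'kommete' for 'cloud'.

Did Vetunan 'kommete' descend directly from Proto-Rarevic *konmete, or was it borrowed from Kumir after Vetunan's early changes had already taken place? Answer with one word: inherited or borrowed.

If inherited, *konmete would pass through all of Vetunan's changes:
Vetunan: *konmete > konmese > kunmese > kummese  (by palatalisation, vowel merger, nasal place assimilation)
If borrowed from Kumir 'konmete' after the early changes, it would undergo only the recent ones:
  rule 3 (palatalisation): no change (konmete)
  rule 4 (nasal place assimilation): konmete → kommete
  rule 5 (debuccalisation): no change (kommete)
  ⇒ as a loan: kommete
Vetunan 'kommete' matches the loan outcome 'kommete', not the inherited 'kummese' — it skipped the early Vetunan changes, so it was borrowed from Kumir.

borrowed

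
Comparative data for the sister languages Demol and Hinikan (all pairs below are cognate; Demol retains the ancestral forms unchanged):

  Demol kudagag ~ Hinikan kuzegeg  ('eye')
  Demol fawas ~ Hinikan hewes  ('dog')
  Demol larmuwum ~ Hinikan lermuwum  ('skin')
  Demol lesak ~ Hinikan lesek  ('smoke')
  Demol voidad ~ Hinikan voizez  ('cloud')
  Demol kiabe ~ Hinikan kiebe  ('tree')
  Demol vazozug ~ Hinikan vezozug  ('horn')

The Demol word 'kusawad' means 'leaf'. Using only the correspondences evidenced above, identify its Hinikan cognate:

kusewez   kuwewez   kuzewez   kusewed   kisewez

kusewez

kudagag ~ kuzegeg, fawas ~ hewes — Demol a corresponds to Hinikan e after a consonant, before a consonant other than r, m, n, p, b, f, v.
voidad ~ voizez — Demol d corresponds to Hinikan z word-finally.
Applying these to Demol 'kusawad':
  kusawad → kusewad   (a→e after a consonant, before a consonant other than r, m, n, p, b, f, v)
  kusewad → kusewed   (a→e after a consonant, before a consonant other than r, m, n, p, b, f, v)
  kusewed → kusewez   (d→z word-finally)
So the Hinikan cognate is 'kusewez'.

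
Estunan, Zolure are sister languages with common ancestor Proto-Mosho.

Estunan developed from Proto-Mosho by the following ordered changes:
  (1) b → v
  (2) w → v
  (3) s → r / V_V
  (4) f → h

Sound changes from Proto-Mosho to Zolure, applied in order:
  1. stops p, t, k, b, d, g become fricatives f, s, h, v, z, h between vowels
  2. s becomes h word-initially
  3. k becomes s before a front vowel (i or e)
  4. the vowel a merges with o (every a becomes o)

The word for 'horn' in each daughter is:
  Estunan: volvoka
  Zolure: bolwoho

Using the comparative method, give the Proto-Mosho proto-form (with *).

*bolwoka

Position 1: Estunan has v, Zolure has b. Zolure preserves b here (none of its changes turn any other segment into b), so the proto-segment is *b.
Position 4: Estunan has v, Zolure has w. Zolure preserves w here (none of its changes turn any other segment into w), so the proto-segment is *w.
This points to *bolwoka. Verify forward in each daughter:
Estunan: start from *bolwoka.
  rule 1 (unconditioned shift): bolwoka → volwoka
  rule 2 (unconditioned shift): volwoka → volvoka
  rule 3: no change — volvoka
  rule 4: no change — volvoka
  ⇒ Estunan volvoka
Zolure: start from *bolwoka.
  rule 1 (intervocalic lenition): bolwoka → bolwoha
  rule 2: no change — bolwoha
  rule 3: no change — bolwoha
  rule 4 (vowel merger): bolwoha → bolwoho
  ⇒ Zolure bolwoho
Only *bolwoka yields all of Estunan volvoka, Zolure bolwoho.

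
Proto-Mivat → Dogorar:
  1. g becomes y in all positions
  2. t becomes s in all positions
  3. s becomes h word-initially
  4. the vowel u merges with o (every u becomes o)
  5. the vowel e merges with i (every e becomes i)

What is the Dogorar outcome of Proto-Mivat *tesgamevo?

hisyamivo

Dogorar: *tesgamevo
  tesgamevo → tesyamevo   [unconditioned shift]
  tesyamevo → sesyamevo   [unconditioned shift]
  sesyamevo → hesyamevo   [debuccalisation]
  hesyamevo (rule 4 does not apply)
  hesyamevo → hisyamivo   [vowel merger]
  giving Dogorar hisyamivo.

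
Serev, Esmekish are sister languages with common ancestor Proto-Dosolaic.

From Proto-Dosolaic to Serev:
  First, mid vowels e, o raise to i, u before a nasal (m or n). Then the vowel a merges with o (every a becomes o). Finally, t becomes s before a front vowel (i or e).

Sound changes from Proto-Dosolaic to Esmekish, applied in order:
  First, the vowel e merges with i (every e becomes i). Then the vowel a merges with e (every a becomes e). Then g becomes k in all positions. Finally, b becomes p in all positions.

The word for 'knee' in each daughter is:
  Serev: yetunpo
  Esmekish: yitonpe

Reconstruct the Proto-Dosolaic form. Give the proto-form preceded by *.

*yetonpa

Position 2: Serev has e, Esmekish has i. Serev preserves e here (none of its changes turn any other segment into e), so the proto-segment is *e.
Position 7: Serev has o, Esmekish has e. In Esmekish, e can only continue *a, so the proto-segment is *a.
Continuing position by position gives *yetonpa; check it forward:
Serev: *yetonpa
  yetonpa → yetunpa   [pre-nasal raising]
  yetunpa → yetunpo   [vowel merger]
  yetunpo (rule 3 does not apply)
  giving Serev yetunpo.
Esmekish: *yetonpa
  yetonpa → yitonpa   [vowel merger]
  yitonpa → yitonpe   [vowel merger]
  yitonpe (rule 3 does not apply)
  yitonpe (rule 4 does not apply)
  giving Esmekish yitonpe.
Only *yetonpa yields all of Serev yetunpo, Esmekish yitonpe.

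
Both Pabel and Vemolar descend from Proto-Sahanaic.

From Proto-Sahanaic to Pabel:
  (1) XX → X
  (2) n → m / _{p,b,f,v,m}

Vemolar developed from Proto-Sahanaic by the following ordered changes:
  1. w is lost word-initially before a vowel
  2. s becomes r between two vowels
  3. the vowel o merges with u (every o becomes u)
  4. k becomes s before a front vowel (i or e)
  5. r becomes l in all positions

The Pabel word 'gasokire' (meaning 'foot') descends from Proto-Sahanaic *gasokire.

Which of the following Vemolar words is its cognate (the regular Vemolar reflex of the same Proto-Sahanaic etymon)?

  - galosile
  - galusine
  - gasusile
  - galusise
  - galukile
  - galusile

galusile

Vemolar: start from *gasokire.
  rule 1: no change — gasokire
  rule 2 (rhotacism): gasokire → garokire
  rule 3 (vowel merger): garokire → garukire
  rule 4 (palatalisation): garukire → garusire
  rule 5 (unconditioned shift): garusire → galusile
  ⇒ Vemolar galusile
Only 'galusile' matches the regular Vemolar development of *gasokire.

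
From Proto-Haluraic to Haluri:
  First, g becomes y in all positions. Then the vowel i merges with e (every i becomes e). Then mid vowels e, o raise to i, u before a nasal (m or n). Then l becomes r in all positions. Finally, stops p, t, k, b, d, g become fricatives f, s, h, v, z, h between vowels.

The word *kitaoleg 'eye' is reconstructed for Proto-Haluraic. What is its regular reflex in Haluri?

Haluri: *kitaoleg
  kitaoleg → kitaoley   [unconditioned shift]
  kitaoley → ketaoley   [vowel merger]
  ketaoley (rule 3 does not apply)
  ketaoley → ketaorey   [unconditioned shift]
  ketaorey → kesaorey   [intervocalic lenition]
  giving Haluri kesaorey.

kesaorey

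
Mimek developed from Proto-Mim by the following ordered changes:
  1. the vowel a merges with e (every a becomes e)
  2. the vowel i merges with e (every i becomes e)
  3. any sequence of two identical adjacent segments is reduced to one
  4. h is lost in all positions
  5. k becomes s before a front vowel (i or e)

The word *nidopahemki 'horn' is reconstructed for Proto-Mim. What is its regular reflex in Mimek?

Mimek: start from *nidopahemki.
  rule 1 (vowel merger): nidopahemki → nidopehemki
  rule 2 (vowel merger): nidopehemki → nedopehemke
  rule 3: no change — nedopehemke
  rule 4 (h-loss): nedopehemke → nedopeemke
  rule 5 (palatalisation): nedopeemke → nedopeemse
  ⇒ Mimek nedopeemse

nedopeemse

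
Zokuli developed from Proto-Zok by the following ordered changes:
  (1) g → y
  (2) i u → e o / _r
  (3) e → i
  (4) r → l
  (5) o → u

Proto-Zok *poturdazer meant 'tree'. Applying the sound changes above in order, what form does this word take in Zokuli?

Zokuli: *poturdazer > potordazer > potordazir > potoldazil > putuldazil  (by pre-rhotic lowering, vowel merger, unconditioned shift, vowel merger)

putuldazil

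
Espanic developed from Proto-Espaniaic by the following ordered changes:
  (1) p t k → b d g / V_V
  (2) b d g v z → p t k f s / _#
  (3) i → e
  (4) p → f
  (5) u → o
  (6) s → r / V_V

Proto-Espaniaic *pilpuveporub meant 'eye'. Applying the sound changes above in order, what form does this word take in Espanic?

Espanic: start from *pilpuveporub.
  rule 1 (intervocalic voicing): pilpuveporub → pilpuveborub
  rule 2 (final devoicing): pilpuveborub → pilpuveborup
  rule 3 (vowel merger): pilpuveborup → pelpuveborup
  rule 4 (unconditioned shift): pelpuveborup → felfuveboruf
  rule 5 (vowel merger): felfuveboruf → felfoveborof
  rule 6: no change — felfoveborof
  ⇒ Espanic felfoveborof

felfoveborof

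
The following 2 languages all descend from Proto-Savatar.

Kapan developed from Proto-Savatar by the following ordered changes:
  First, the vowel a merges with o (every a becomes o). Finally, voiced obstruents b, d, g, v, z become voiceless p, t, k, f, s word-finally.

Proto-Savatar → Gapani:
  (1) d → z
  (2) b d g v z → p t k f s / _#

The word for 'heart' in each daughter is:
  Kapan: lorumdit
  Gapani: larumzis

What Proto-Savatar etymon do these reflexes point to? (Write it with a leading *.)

Position 8: Kapan has t, Gapani has s. Taking the neighbouring segments as reconstructed: Kapan t could go back to *t or *d; Gapani s could go back to *d or *s or *z — the one source consistent with every daughter is *d.
Position 6: Kapan has d, Gapani has z. Kapan preserves d here (none of its changes turn any other segment into d), so the proto-segment is *d.
This points to *larumdid. Verify forward in each daughter:
Kapan: *larumdid > lorumdid > lorumdit  (by vowel merger, final devoicing)
Gapani: *larumdid > larumziz > larumzis  (by unconditioned shift, final devoicing)
Only *larumdid yields all of Kapan lorumdit, Gapani larumzis.

*larumdid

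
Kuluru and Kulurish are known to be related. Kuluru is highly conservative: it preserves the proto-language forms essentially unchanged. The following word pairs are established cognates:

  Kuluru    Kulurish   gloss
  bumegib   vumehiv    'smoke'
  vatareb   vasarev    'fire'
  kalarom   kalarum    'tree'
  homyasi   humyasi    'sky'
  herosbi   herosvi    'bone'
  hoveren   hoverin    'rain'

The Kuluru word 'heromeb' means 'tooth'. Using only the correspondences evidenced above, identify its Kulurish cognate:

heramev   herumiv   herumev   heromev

kalarom ~ kalarum, homyasi ~ humyasi — Kuluru o corresponds to Kulurish u after a consonant, before a nasal.
bumegib ~ vumehiv, vatareb ~ vasarev — Kuluru b corresponds to Kulurish v word-finally.
Applying these to Kuluru 'heromeb':
  heromeb → herumeb   (o→u after a consonant, before a nasal)
  herumeb → herumev   (b→v word-finally)
So the Kulurish cognate is 'herumev'.

herumev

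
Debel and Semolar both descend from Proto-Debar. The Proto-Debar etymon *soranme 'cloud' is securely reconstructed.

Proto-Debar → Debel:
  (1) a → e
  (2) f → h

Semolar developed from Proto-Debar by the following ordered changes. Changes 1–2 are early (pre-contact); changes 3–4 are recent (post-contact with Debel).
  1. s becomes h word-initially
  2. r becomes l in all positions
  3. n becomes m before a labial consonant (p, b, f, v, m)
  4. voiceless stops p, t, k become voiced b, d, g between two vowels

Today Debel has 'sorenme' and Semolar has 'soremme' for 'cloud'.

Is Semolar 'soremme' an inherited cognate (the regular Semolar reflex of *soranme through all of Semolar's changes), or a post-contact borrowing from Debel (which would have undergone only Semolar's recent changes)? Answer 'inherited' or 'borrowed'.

borrowed

If inherited, *soranme would pass through all of Semolar's changes:
Semolar: start from *soranme.
  rule 1 (debuccalisation): soranme → horanme
  rule 2 (unconditioned shift): horanme → holanme
  rule 3 (nasal place assimilation): holanme → holamme
  rule 4: no change — holamme
  ⇒ Semolar holamme
If borrowed from Debel 'sorenme' after the early changes, it would undergo only the recent ones:
  rule 3 (nasal place assimilation): sorenme → soremme
  rule 4 (intervocalic voicing): no change (soremme)
  ⇒ as a loan: soremme
Semolar 'soremme' matches the loan outcome 'soremme', not the inherited 'holamme' — it skipped the early Semolar changes, so it was borrowed from Debel.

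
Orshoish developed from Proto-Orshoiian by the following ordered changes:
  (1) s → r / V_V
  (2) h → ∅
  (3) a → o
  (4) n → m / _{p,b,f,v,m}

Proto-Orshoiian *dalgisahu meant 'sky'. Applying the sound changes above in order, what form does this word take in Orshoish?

Orshoish: *dalgisahu
  dalgisahu → dalgirahu   [rhotacism]
  dalgirahu → dalgirau   [h-loss]
  dalgirau → dolgirou   [vowel merger]
  dolgirou (rule 4 does not apply)
  giving Orshoish dolgirou.

dolgirou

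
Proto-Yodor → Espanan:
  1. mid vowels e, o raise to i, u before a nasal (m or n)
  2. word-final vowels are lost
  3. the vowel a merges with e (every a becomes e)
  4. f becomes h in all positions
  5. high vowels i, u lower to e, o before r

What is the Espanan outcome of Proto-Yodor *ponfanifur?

punhenihor

Espanan: start from *ponfanifur.
  rule 1 (pre-nasal raising): ponfanifur → punfanifur
  rule 2: no change — punfanifur
  rule 3 (vowel merger): punfanifur → punfenifur
  rule 4 (unconditioned shift): punfenifur → punhenihur
  rule 5 (pre-rhotic lowering): punhenihur → punhenihor
  ⇒ Espanan punhenihor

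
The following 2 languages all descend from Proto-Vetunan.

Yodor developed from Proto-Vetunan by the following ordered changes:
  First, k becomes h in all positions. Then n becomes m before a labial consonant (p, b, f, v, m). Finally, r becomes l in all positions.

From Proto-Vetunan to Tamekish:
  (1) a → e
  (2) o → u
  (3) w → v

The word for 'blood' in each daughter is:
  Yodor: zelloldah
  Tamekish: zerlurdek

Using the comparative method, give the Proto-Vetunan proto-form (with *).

Position 6: Yodor has l, Tamekish has r. Tamekish preserves r here (none of its changes turn any other segment into r), so the proto-segment is *r.
Position 9: Yodor has h, Tamekish has k. Tamekish preserves k here (none of its changes turn any other segment into k), so the proto-segment is *k.
Position 5: Yodor has o, Tamekish has u. Yodor preserves o here (none of its changes turn any other segment into o), so the proto-segment is *o.
This points to *zerlordak. Verify forward in each daughter:
Yodor: *zerlordak
  zerlordak → zerlordah   [unconditioned shift]
  zerlordah (rule 2 does not apply)
  zerlordah → zelloldah   [unconditioned shift]
  giving Yodor zelloldah.
Tamekish: start from *zerlordak.
  rule 1 (vowel merger): zerlordak → zerlordek
  rule 2 (vowel merger): zerlordek → zerlurdek
  rule 3: no change — zerlurdek
  ⇒ Tamekish zerlurdek
*zerlordak is the unique common source.

*zerlordak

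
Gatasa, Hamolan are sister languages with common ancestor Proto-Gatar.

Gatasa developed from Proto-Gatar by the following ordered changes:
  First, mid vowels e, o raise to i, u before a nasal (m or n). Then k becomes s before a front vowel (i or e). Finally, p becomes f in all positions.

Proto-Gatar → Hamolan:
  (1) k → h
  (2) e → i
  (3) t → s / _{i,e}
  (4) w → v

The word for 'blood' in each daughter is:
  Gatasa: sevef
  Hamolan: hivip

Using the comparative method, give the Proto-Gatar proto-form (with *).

Position 1: Gatasa has s, Hamolan has h. Taking the neighbouring segments as reconstructed: Gatasa s could go back to *k or *s; Hamolan h could go back to *k or *h — the one source consistent with every daughter is *k.
Position 2: Gatasa has e, Hamolan has i. Gatasa preserves e here (none of its changes turn any other segment into e), so the proto-segment is *e.
Position 4: Gatasa has e, Hamolan has i. Gatasa preserves e here (none of its changes turn any other segment into e), so the proto-segment is *e.
Verify the candidate proto-form against each daughter:
Gatasa: *kevep > sevep > sevef  (by palatalisation, unconditioned shift)
Hamolan: *kevep
  kevep → hevep   [unconditioned shift]
  hevep → hivip   [vowel merger]
  hivip (rule 3 does not apply)
  hivip (rule 4 does not apply)
  giving Hamolan hivip.
*kevep is the unique common source.

*kevep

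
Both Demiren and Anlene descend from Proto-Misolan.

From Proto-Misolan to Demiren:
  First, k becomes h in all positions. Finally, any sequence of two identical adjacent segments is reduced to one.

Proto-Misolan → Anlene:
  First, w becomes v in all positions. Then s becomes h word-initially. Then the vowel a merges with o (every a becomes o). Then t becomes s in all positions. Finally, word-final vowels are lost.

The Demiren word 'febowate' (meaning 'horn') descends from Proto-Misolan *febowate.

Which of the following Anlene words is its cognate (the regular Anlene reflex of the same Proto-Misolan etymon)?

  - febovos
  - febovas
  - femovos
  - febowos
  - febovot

febovos

Anlene: start from *febowate.
  rule 1 (unconditioned shift): febowate → febovate
  rule 2: no change — febovate
  rule 3 (vowel merger): febovate → febovote
  rule 4 (unconditioned shift): febovote → febovose
  rule 5 (apocope): febovose → febovos
  ⇒ Anlene febovos
Only 'febovos' matches the regular Anlene development of *febowate.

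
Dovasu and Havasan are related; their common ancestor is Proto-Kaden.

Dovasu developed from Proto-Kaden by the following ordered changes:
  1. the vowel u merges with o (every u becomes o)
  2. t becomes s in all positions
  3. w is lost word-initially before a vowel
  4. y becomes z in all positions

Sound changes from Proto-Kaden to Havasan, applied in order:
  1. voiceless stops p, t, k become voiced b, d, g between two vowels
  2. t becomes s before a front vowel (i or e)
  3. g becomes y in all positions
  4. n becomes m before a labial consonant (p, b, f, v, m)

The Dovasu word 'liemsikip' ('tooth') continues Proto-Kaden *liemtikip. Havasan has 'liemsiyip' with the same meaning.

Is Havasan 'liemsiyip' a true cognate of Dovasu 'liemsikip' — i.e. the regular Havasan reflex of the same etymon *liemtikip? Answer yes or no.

yes

Derive the expected Havasan reflex of *liemtikip:
Havasan: start from *liemtikip.
  rule 1 (intervocalic voicing): liemtikip → liemtigip
  rule 2 (palatalisation): liemtigip → liemsigip
  rule 3 (unconditioned shift): liemsigip → liemsiyip
  rule 4: no change — liemsiyip
  ⇒ Havasan liemsiyip
Havasan 'liemsiyip' matches the regular reflex exactly, so the pair is cognate.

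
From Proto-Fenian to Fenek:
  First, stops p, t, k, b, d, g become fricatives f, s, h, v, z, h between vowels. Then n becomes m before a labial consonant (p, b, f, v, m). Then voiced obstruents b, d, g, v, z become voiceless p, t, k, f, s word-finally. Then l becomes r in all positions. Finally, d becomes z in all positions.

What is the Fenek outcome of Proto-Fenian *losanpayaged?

rosampayahet

Fenek: *losanpayaged
  losanpayaged → losanpayahed   [intervocalic lenition]
  losanpayahed → losampayahed   [nasal place assimilation]
  losampayahed → losampayahet   [final devoicing]
  losampayahet → rosampayahet   [unconditioned shift]
  rosampayahet (rule 5 does not apply)
  giving Fenek rosampayahet.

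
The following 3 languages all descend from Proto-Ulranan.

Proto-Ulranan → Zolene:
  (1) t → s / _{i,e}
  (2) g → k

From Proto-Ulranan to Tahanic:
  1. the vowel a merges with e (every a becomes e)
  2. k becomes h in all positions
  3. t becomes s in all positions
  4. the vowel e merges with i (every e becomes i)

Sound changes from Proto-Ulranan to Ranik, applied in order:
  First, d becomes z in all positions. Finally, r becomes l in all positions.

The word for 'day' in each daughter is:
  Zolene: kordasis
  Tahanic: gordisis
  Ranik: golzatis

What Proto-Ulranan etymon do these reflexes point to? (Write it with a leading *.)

Position 3: Zolene has r, Tahanic has r, Ranik has l. Zolene preserves r here (none of its changes turn any other segment into r), so the proto-segment is *r.
Position 1: Zolene has k, Tahanic has g, Ranik has g. Tahanic preserves g here (none of its changes turn any other segment into g), so the proto-segment is *g.
This points to *gordatis. Verify forward in each daughter:
Zolene: start from *gordatis.
  rule 1 (palatalisation): gordatis → gordasis
  rule 2 (unconditioned shift): gordasis → kordasis
  ⇒ Zolene kordasis
Tahanic: *gordatis > gordetis > gordesis > gordisis  (by vowel merger, unconditioned shift, vowel merger)
Ranik: *gordatis > gorzatis > golzatis  (by unconditioned shift, unconditioned shift)
Only *gordatis yields all of Zolene kordasis, Tahanic gordisis, Ranik golzatis.

*gordatis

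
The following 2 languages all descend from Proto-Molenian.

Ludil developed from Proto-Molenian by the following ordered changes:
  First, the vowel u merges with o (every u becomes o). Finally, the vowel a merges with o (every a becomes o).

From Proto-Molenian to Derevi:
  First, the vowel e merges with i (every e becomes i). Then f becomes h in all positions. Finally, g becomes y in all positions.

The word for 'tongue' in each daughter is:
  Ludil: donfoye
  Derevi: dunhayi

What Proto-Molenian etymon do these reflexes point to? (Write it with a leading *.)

*dunfaye

Position 5: Ludil has o, Derevi has a. Derevi preserves a here (none of its changes turn any other segment into a), so the proto-segment is *a.
Position 2: Ludil has o, Derevi has u. Derevi preserves u here (none of its changes turn any other segment into u), so the proto-segment is *u.
Position 7: Ludil has e, Derevi has i. Ludil preserves e here (none of its changes turn any other segment into e), so the proto-segment is *e.
This points to *dunfaye. Verify forward in each daughter:
Ludil: start from *dunfaye.
  rule 1 (vowel merger): dunfaye → donfaye
  rule 2 (vowel merger): donfaye → donfoye
  ⇒ Ludil donfoye
Derevi: *dunfaye
  dunfaye → dunfayi   [vowel merger]
  dunfayi → dunhayi   [unconditioned shift]
  dunhayi (rule 3 does not apply)
  giving Derevi dunhayi.
No other proto-form is consistent with every reflex, so the reconstruction is *dunfaye.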